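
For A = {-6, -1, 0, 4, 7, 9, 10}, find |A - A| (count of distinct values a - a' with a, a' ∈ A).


A - A = {a - a' : a, a' ∈ A}; |A| = 7.
Bounds: 2|A|-1 ≤ |A - A| ≤ |A|² - |A| + 1, i.e. 13 ≤ |A - A| ≤ 43.
Note: 0 ∈ A - A always (from a - a). The set is symmetric: if d ∈ A - A then -d ∈ A - A.
Enumerate nonzero differences d = a - a' with a > a' (then include -d):
Positive differences: {1, 2, 3, 4, 5, 6, 7, 8, 9, 10, 11, 13, 15, 16}
Full difference set: {0} ∪ (positive diffs) ∪ (negative diffs).
|A - A| = 1 + 2·14 = 29 (matches direct enumeration: 29).

|A - A| = 29


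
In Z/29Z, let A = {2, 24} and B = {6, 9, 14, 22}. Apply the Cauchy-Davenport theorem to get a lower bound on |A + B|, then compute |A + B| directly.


Cauchy-Davenport: |A + B| ≥ min(p, |A| + |B| - 1) for A, B nonempty in Z/pZ.
|A| = 2, |B| = 4, p = 29.
CD lower bound = min(29, 2 + 4 - 1) = min(29, 5) = 5.
Compute A + B mod 29 directly:
a = 2: 2+6=8, 2+9=11, 2+14=16, 2+22=24
a = 24: 24+6=1, 24+9=4, 24+14=9, 24+22=17
A + B = {1, 4, 8, 9, 11, 16, 17, 24}, so |A + B| = 8.
Verify: 8 ≥ 5? Yes ✓.

CD lower bound = 5, actual |A + B| = 8.


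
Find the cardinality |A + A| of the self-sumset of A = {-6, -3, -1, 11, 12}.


A + A = {a + a' : a, a' ∈ A}; |A| = 5.
General bounds: 2|A| - 1 ≤ |A + A| ≤ |A|(|A|+1)/2, i.e. 9 ≤ |A + A| ≤ 15.
Lower bound 2|A|-1 is attained iff A is an arithmetic progression.
Enumerate sums a + a' for a ≤ a' (symmetric, so this suffices):
a = -6: -6+-6=-12, -6+-3=-9, -6+-1=-7, -6+11=5, -6+12=6
a = -3: -3+-3=-6, -3+-1=-4, -3+11=8, -3+12=9
a = -1: -1+-1=-2, -1+11=10, -1+12=11
a = 11: 11+11=22, 11+12=23
a = 12: 12+12=24
Distinct sums: {-12, -9, -7, -6, -4, -2, 5, 6, 8, 9, 10, 11, 22, 23, 24}
|A + A| = 15

|A + A| = 15


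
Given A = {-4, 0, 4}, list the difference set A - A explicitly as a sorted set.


A - A = {a - a' : a, a' ∈ A}.
Compute a - a' for each ordered pair (a, a'):
a = -4: -4--4=0, -4-0=-4, -4-4=-8
a = 0: 0--4=4, 0-0=0, 0-4=-4
a = 4: 4--4=8, 4-0=4, 4-4=0
Collecting distinct values (and noting 0 appears from a-a):
A - A = {-8, -4, 0, 4, 8}
|A - A| = 5

A - A = {-8, -4, 0, 4, 8}


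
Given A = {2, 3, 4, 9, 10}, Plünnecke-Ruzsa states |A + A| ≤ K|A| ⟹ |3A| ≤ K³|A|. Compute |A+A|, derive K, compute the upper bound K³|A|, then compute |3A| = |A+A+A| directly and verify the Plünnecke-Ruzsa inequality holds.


|A| = 5.
Step 1: Compute A + A by enumerating all 25 pairs.
A + A = {4, 5, 6, 7, 8, 11, 12, 13, 14, 18, 19, 20}, so |A + A| = 12.
Step 2: Doubling constant K = |A + A|/|A| = 12/5 = 12/5 ≈ 2.4000.
Step 3: Plünnecke-Ruzsa gives |3A| ≤ K³·|A| = (2.4000)³ · 5 ≈ 69.1200.
Step 4: Compute 3A = A + A + A directly by enumerating all triples (a,b,c) ∈ A³; |3A| = 22.
Step 5: Check 22 ≤ 69.1200? Yes ✓.

K = 12/5, Plünnecke-Ruzsa bound K³|A| ≈ 69.1200, |3A| = 22, inequality holds.


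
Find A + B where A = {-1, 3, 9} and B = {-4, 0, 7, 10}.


A + B = {a + b : a ∈ A, b ∈ B}.
Enumerate all |A|·|B| = 3·4 = 12 pairs (a, b) and collect distinct sums.
a = -1: -1+-4=-5, -1+0=-1, -1+7=6, -1+10=9
a = 3: 3+-4=-1, 3+0=3, 3+7=10, 3+10=13
a = 9: 9+-4=5, 9+0=9, 9+7=16, 9+10=19
Collecting distinct sums: A + B = {-5, -1, 3, 5, 6, 9, 10, 13, 16, 19}
|A + B| = 10

A + B = {-5, -1, 3, 5, 6, 9, 10, 13, 16, 19}


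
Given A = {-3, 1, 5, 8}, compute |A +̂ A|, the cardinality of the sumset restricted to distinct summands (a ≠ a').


Restricted sumset: A +̂ A = {a + a' : a ∈ A, a' ∈ A, a ≠ a'}.
Equivalently, take A + A and drop any sum 2a that is achievable ONLY as a + a for a ∈ A (i.e. sums representable only with equal summands).
Enumerate pairs (a, a') with a < a' (symmetric, so each unordered pair gives one sum; this covers all a ≠ a'):
  -3 + 1 = -2
  -3 + 5 = 2
  -3 + 8 = 5
  1 + 5 = 6
  1 + 8 = 9
  5 + 8 = 13
Collected distinct sums: {-2, 2, 5, 6, 9, 13}
|A +̂ A| = 6
(Reference bound: |A +̂ A| ≥ 2|A| - 3 for |A| ≥ 2, with |A| = 4 giving ≥ 5.)

|A +̂ A| = 6


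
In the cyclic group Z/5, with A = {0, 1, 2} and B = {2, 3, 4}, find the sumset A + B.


Work in Z/5Z: reduce every sum a + b modulo 5.
Enumerate all 9 pairs:
a = 0: 0+2=2, 0+3=3, 0+4=4
a = 1: 1+2=3, 1+3=4, 1+4=0
a = 2: 2+2=4, 2+3=0, 2+4=1
Distinct residues collected: {0, 1, 2, 3, 4}
|A + B| = 5 (out of 5 total residues).

A + B = {0, 1, 2, 3, 4}


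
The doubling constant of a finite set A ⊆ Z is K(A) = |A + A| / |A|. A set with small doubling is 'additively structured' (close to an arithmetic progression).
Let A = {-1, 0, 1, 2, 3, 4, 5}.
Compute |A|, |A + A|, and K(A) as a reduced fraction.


|A| = 7.
Compute A + A by enumerating all 49 pairs.
A + A = {-2, -1, 0, 1, 2, 3, 4, 5, 6, 7, 8, 9, 10}, so |A + A| = 13.
K = |A + A| / |A| = 13/7 (already in lowest terms) ≈ 1.8571.
Reference: AP of size 7 gives K = 13/7 ≈ 1.8571; a fully generic set of size 7 gives K ≈ 4.0000.

|A| = 7, |A + A| = 13, K = 13/7.


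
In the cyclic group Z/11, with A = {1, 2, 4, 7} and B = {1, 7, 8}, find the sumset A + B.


Work in Z/11Z: reduce every sum a + b modulo 11.
Enumerate all 12 pairs:
a = 1: 1+1=2, 1+7=8, 1+8=9
a = 2: 2+1=3, 2+7=9, 2+8=10
a = 4: 4+1=5, 4+7=0, 4+8=1
a = 7: 7+1=8, 7+7=3, 7+8=4
Distinct residues collected: {0, 1, 2, 3, 4, 5, 8, 9, 10}
|A + B| = 9 (out of 11 total residues).

A + B = {0, 1, 2, 3, 4, 5, 8, 9, 10}


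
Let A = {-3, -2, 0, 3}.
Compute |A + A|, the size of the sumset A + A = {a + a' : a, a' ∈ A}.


A + A = {a + a' : a, a' ∈ A}; |A| = 4.
General bounds: 2|A| - 1 ≤ |A + A| ≤ |A|(|A|+1)/2, i.e. 7 ≤ |A + A| ≤ 10.
Lower bound 2|A|-1 is attained iff A is an arithmetic progression.
Enumerate sums a + a' for a ≤ a' (symmetric, so this suffices):
a = -3: -3+-3=-6, -3+-2=-5, -3+0=-3, -3+3=0
a = -2: -2+-2=-4, -2+0=-2, -2+3=1
a = 0: 0+0=0, 0+3=3
a = 3: 3+3=6
Distinct sums: {-6, -5, -4, -3, -2, 0, 1, 3, 6}
|A + A| = 9

|A + A| = 9


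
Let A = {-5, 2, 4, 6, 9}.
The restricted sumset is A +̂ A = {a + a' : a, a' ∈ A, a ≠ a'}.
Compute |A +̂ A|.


Restricted sumset: A +̂ A = {a + a' : a ∈ A, a' ∈ A, a ≠ a'}.
Equivalently, take A + A and drop any sum 2a that is achievable ONLY as a + a for a ∈ A (i.e. sums representable only with equal summands).
Enumerate pairs (a, a') with a < a' (symmetric, so each unordered pair gives one sum; this covers all a ≠ a'):
  -5 + 2 = -3
  -5 + 4 = -1
  -5 + 6 = 1
  -5 + 9 = 4
  2 + 4 = 6
  2 + 6 = 8
  2 + 9 = 11
  4 + 6 = 10
  4 + 9 = 13
  6 + 9 = 15
Collected distinct sums: {-3, -1, 1, 4, 6, 8, 10, 11, 13, 15}
|A +̂ A| = 10
(Reference bound: |A +̂ A| ≥ 2|A| - 3 for |A| ≥ 2, with |A| = 5 giving ≥ 7.)

|A +̂ A| = 10


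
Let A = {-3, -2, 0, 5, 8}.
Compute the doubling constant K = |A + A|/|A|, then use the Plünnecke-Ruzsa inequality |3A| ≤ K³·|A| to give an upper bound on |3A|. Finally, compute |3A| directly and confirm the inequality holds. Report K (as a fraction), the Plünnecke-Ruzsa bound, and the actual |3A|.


|A| = 5.
Step 1: Compute A + A by enumerating all 25 pairs.
A + A = {-6, -5, -4, -3, -2, 0, 2, 3, 5, 6, 8, 10, 13, 16}, so |A + A| = 14.
Step 2: Doubling constant K = |A + A|/|A| = 14/5 = 14/5 ≈ 2.8000.
Step 3: Plünnecke-Ruzsa gives |3A| ≤ K³·|A| = (2.8000)³ · 5 ≈ 109.7600.
Step 4: Compute 3A = A + A + A directly by enumerating all triples (a,b,c) ∈ A³; |3A| = 27.
Step 5: Check 27 ≤ 109.7600? Yes ✓.

K = 14/5, Plünnecke-Ruzsa bound K³|A| ≈ 109.7600, |3A| = 27, inequality holds.


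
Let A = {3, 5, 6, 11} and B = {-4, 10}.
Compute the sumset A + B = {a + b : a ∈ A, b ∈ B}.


A + B = {a + b : a ∈ A, b ∈ B}.
Enumerate all |A|·|B| = 4·2 = 8 pairs (a, b) and collect distinct sums.
a = 3: 3+-4=-1, 3+10=13
a = 5: 5+-4=1, 5+10=15
a = 6: 6+-4=2, 6+10=16
a = 11: 11+-4=7, 11+10=21
Collecting distinct sums: A + B = {-1, 1, 2, 7, 13, 15, 16, 21}
|A + B| = 8

A + B = {-1, 1, 2, 7, 13, 15, 16, 21}


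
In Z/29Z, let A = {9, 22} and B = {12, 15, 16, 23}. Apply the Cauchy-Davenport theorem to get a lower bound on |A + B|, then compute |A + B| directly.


Cauchy-Davenport: |A + B| ≥ min(p, |A| + |B| - 1) for A, B nonempty in Z/pZ.
|A| = 2, |B| = 4, p = 29.
CD lower bound = min(29, 2 + 4 - 1) = min(29, 5) = 5.
Compute A + B mod 29 directly:
a = 9: 9+12=21, 9+15=24, 9+16=25, 9+23=3
a = 22: 22+12=5, 22+15=8, 22+16=9, 22+23=16
A + B = {3, 5, 8, 9, 16, 21, 24, 25}, so |A + B| = 8.
Verify: 8 ≥ 5? Yes ✓.

CD lower bound = 5, actual |A + B| = 8.


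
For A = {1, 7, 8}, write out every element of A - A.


A - A = {a - a' : a, a' ∈ A}.
Compute a - a' for each ordered pair (a, a'):
a = 1: 1-1=0, 1-7=-6, 1-8=-7
a = 7: 7-1=6, 7-7=0, 7-8=-1
a = 8: 8-1=7, 8-7=1, 8-8=0
Collecting distinct values (and noting 0 appears from a-a):
A - A = {-7, -6, -1, 0, 1, 6, 7}
|A - A| = 7

A - A = {-7, -6, -1, 0, 1, 6, 7}


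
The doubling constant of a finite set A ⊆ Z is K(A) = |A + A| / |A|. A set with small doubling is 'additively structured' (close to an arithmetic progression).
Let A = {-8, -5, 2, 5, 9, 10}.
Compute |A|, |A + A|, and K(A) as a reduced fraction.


|A| = 6.
Compute A + A by enumerating all 36 pairs.
A + A = {-16, -13, -10, -6, -3, 0, 1, 2, 4, 5, 7, 10, 11, 12, 14, 15, 18, 19, 20}, so |A + A| = 19.
K = |A + A| / |A| = 19/6 (already in lowest terms) ≈ 3.1667.
Reference: AP of size 6 gives K = 11/6 ≈ 1.8333; a fully generic set of size 6 gives K ≈ 3.5000.

|A| = 6, |A + A| = 19, K = 19/6.


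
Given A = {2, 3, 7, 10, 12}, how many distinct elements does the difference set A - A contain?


A - A = {a - a' : a, a' ∈ A}; |A| = 5.
Bounds: 2|A|-1 ≤ |A - A| ≤ |A|² - |A| + 1, i.e. 9 ≤ |A - A| ≤ 21.
Note: 0 ∈ A - A always (from a - a). The set is symmetric: if d ∈ A - A then -d ∈ A - A.
Enumerate nonzero differences d = a - a' with a > a' (then include -d):
Positive differences: {1, 2, 3, 4, 5, 7, 8, 9, 10}
Full difference set: {0} ∪ (positive diffs) ∪ (negative diffs).
|A - A| = 1 + 2·9 = 19 (matches direct enumeration: 19).

|A - A| = 19


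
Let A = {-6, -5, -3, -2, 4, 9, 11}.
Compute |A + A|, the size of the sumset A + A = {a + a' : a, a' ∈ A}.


A + A = {a + a' : a, a' ∈ A}; |A| = 7.
General bounds: 2|A| - 1 ≤ |A + A| ≤ |A|(|A|+1)/2, i.e. 13 ≤ |A + A| ≤ 28.
Lower bound 2|A|-1 is attained iff A is an arithmetic progression.
Enumerate sums a + a' for a ≤ a' (symmetric, so this suffices):
a = -6: -6+-6=-12, -6+-5=-11, -6+-3=-9, -6+-2=-8, -6+4=-2, -6+9=3, -6+11=5
a = -5: -5+-5=-10, -5+-3=-8, -5+-2=-7, -5+4=-1, -5+9=4, -5+11=6
a = -3: -3+-3=-6, -3+-2=-5, -3+4=1, -3+9=6, -3+11=8
a = -2: -2+-2=-4, -2+4=2, -2+9=7, -2+11=9
a = 4: 4+4=8, 4+9=13, 4+11=15
a = 9: 9+9=18, 9+11=20
a = 11: 11+11=22
Distinct sums: {-12, -11, -10, -9, -8, -7, -6, -5, -4, -2, -1, 1, 2, 3, 4, 5, 6, 7, 8, 9, 13, 15, 18, 20, 22}
|A + A| = 25

|A + A| = 25


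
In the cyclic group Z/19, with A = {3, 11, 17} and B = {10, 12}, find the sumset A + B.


Work in Z/19Z: reduce every sum a + b modulo 19.
Enumerate all 6 pairs:
a = 3: 3+10=13, 3+12=15
a = 11: 11+10=2, 11+12=4
a = 17: 17+10=8, 17+12=10
Distinct residues collected: {2, 4, 8, 10, 13, 15}
|A + B| = 6 (out of 19 total residues).

A + B = {2, 4, 8, 10, 13, 15}


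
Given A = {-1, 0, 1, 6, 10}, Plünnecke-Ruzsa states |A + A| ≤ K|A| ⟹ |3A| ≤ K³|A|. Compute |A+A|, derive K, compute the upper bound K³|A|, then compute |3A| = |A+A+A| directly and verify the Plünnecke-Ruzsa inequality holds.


|A| = 5.
Step 1: Compute A + A by enumerating all 25 pairs.
A + A = {-2, -1, 0, 1, 2, 5, 6, 7, 9, 10, 11, 12, 16, 20}, so |A + A| = 14.
Step 2: Doubling constant K = |A + A|/|A| = 14/5 = 14/5 ≈ 2.8000.
Step 3: Plünnecke-Ruzsa gives |3A| ≤ K³·|A| = (2.8000)³ · 5 ≈ 109.7600.
Step 4: Compute 3A = A + A + A directly by enumerating all triples (a,b,c) ∈ A³; |3A| = 27.
Step 5: Check 27 ≤ 109.7600? Yes ✓.

K = 14/5, Plünnecke-Ruzsa bound K³|A| ≈ 109.7600, |3A| = 27, inequality holds.


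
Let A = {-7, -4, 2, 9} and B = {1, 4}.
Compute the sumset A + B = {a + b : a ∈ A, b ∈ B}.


A + B = {a + b : a ∈ A, b ∈ B}.
Enumerate all |A|·|B| = 4·2 = 8 pairs (a, b) and collect distinct sums.
a = -7: -7+1=-6, -7+4=-3
a = -4: -4+1=-3, -4+4=0
a = 2: 2+1=3, 2+4=6
a = 9: 9+1=10, 9+4=13
Collecting distinct sums: A + B = {-6, -3, 0, 3, 6, 10, 13}
|A + B| = 7

A + B = {-6, -3, 0, 3, 6, 10, 13}


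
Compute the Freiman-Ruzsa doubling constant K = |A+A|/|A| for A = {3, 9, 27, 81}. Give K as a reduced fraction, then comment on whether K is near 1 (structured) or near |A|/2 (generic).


|A| = 4.
Compute A + A by enumerating all 16 pairs.
A + A = {6, 12, 18, 30, 36, 54, 84, 90, 108, 162}, so |A + A| = 10.
K = |A + A| / |A| = 10/4 = 5/2 ≈ 2.5000.
Reference: AP of size 4 gives K = 7/4 ≈ 1.7500; a fully generic set of size 4 gives K ≈ 2.5000.

|A| = 4, |A + A| = 10, K = 10/4 = 5/2.


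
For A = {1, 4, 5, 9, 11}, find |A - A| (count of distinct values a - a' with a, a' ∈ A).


A - A = {a - a' : a, a' ∈ A}; |A| = 5.
Bounds: 2|A|-1 ≤ |A - A| ≤ |A|² - |A| + 1, i.e. 9 ≤ |A - A| ≤ 21.
Note: 0 ∈ A - A always (from a - a). The set is symmetric: if d ∈ A - A then -d ∈ A - A.
Enumerate nonzero differences d = a - a' with a > a' (then include -d):
Positive differences: {1, 2, 3, 4, 5, 6, 7, 8, 10}
Full difference set: {0} ∪ (positive diffs) ∪ (negative diffs).
|A - A| = 1 + 2·9 = 19 (matches direct enumeration: 19).

|A - A| = 19


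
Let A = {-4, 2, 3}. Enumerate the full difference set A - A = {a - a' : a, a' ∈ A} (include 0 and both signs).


A - A = {a - a' : a, a' ∈ A}.
Compute a - a' for each ordered pair (a, a'):
a = -4: -4--4=0, -4-2=-6, -4-3=-7
a = 2: 2--4=6, 2-2=0, 2-3=-1
a = 3: 3--4=7, 3-2=1, 3-3=0
Collecting distinct values (and noting 0 appears from a-a):
A - A = {-7, -6, -1, 0, 1, 6, 7}
|A - A| = 7

A - A = {-7, -6, -1, 0, 1, 6, 7}


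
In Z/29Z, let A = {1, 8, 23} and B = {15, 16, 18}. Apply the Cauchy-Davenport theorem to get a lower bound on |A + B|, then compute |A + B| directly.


Cauchy-Davenport: |A + B| ≥ min(p, |A| + |B| - 1) for A, B nonempty in Z/pZ.
|A| = 3, |B| = 3, p = 29.
CD lower bound = min(29, 3 + 3 - 1) = min(29, 5) = 5.
Compute A + B mod 29 directly:
a = 1: 1+15=16, 1+16=17, 1+18=19
a = 8: 8+15=23, 8+16=24, 8+18=26
a = 23: 23+15=9, 23+16=10, 23+18=12
A + B = {9, 10, 12, 16, 17, 19, 23, 24, 26}, so |A + B| = 9.
Verify: 9 ≥ 5? Yes ✓.

CD lower bound = 5, actual |A + B| = 9.


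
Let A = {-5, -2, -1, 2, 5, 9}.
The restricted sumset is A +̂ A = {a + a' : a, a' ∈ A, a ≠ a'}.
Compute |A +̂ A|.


Restricted sumset: A +̂ A = {a + a' : a ∈ A, a' ∈ A, a ≠ a'}.
Equivalently, take A + A and drop any sum 2a that is achievable ONLY as a + a for a ∈ A (i.e. sums representable only with equal summands).
Enumerate pairs (a, a') with a < a' (symmetric, so each unordered pair gives one sum; this covers all a ≠ a'):
  -5 + -2 = -7
  -5 + -1 = -6
  -5 + 2 = -3
  -5 + 5 = 0
  -5 + 9 = 4
  -2 + -1 = -3
  -2 + 2 = 0
  -2 + 5 = 3
  -2 + 9 = 7
  -1 + 2 = 1
  -1 + 5 = 4
  -1 + 9 = 8
  2 + 5 = 7
  2 + 9 = 11
  5 + 9 = 14
Collected distinct sums: {-7, -6, -3, 0, 1, 3, 4, 7, 8, 11, 14}
|A +̂ A| = 11
(Reference bound: |A +̂ A| ≥ 2|A| - 3 for |A| ≥ 2, with |A| = 6 giving ≥ 9.)

|A +̂ A| = 11


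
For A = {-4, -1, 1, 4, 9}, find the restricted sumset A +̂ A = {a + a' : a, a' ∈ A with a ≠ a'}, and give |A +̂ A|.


Restricted sumset: A +̂ A = {a + a' : a ∈ A, a' ∈ A, a ≠ a'}.
Equivalently, take A + A and drop any sum 2a that is achievable ONLY as a + a for a ∈ A (i.e. sums representable only with equal summands).
Enumerate pairs (a, a') with a < a' (symmetric, so each unordered pair gives one sum; this covers all a ≠ a'):
  -4 + -1 = -5
  -4 + 1 = -3
  -4 + 4 = 0
  -4 + 9 = 5
  -1 + 1 = 0
  -1 + 4 = 3
  -1 + 9 = 8
  1 + 4 = 5
  1 + 9 = 10
  4 + 9 = 13
Collected distinct sums: {-5, -3, 0, 3, 5, 8, 10, 13}
|A +̂ A| = 8
(Reference bound: |A +̂ A| ≥ 2|A| - 3 for |A| ≥ 2, with |A| = 5 giving ≥ 7.)

|A +̂ A| = 8


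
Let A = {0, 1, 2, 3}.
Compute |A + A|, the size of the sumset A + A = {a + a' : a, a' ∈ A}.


A + A = {a + a' : a, a' ∈ A}; |A| = 4.
General bounds: 2|A| - 1 ≤ |A + A| ≤ |A|(|A|+1)/2, i.e. 7 ≤ |A + A| ≤ 10.
Lower bound 2|A|-1 is attained iff A is an arithmetic progression.
Enumerate sums a + a' for a ≤ a' (symmetric, so this suffices):
a = 0: 0+0=0, 0+1=1, 0+2=2, 0+3=3
a = 1: 1+1=2, 1+2=3, 1+3=4
a = 2: 2+2=4, 2+3=5
a = 3: 3+3=6
Distinct sums: {0, 1, 2, 3, 4, 5, 6}
|A + A| = 7

|A + A| = 7


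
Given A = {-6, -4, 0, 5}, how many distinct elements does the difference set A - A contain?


A - A = {a - a' : a, a' ∈ A}; |A| = 4.
Bounds: 2|A|-1 ≤ |A - A| ≤ |A|² - |A| + 1, i.e. 7 ≤ |A - A| ≤ 13.
Note: 0 ∈ A - A always (from a - a). The set is symmetric: if d ∈ A - A then -d ∈ A - A.
Enumerate nonzero differences d = a - a' with a > a' (then include -d):
Positive differences: {2, 4, 5, 6, 9, 11}
Full difference set: {0} ∪ (positive diffs) ∪ (negative diffs).
|A - A| = 1 + 2·6 = 13 (matches direct enumeration: 13).

|A - A| = 13


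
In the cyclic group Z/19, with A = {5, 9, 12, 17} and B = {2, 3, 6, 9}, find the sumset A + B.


Work in Z/19Z: reduce every sum a + b modulo 19.
Enumerate all 16 pairs:
a = 5: 5+2=7, 5+3=8, 5+6=11, 5+9=14
a = 9: 9+2=11, 9+3=12, 9+6=15, 9+9=18
a = 12: 12+2=14, 12+3=15, 12+6=18, 12+9=2
a = 17: 17+2=0, 17+3=1, 17+6=4, 17+9=7
Distinct residues collected: {0, 1, 2, 4, 7, 8, 11, 12, 14, 15, 18}
|A + B| = 11 (out of 19 total residues).

A + B = {0, 1, 2, 4, 7, 8, 11, 12, 14, 15, 18}


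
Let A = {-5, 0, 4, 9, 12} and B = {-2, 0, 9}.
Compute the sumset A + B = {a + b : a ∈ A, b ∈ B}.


A + B = {a + b : a ∈ A, b ∈ B}.
Enumerate all |A|·|B| = 5·3 = 15 pairs (a, b) and collect distinct sums.
a = -5: -5+-2=-7, -5+0=-5, -5+9=4
a = 0: 0+-2=-2, 0+0=0, 0+9=9
a = 4: 4+-2=2, 4+0=4, 4+9=13
a = 9: 9+-2=7, 9+0=9, 9+9=18
a = 12: 12+-2=10, 12+0=12, 12+9=21
Collecting distinct sums: A + B = {-7, -5, -2, 0, 2, 4, 7, 9, 10, 12, 13, 18, 21}
|A + B| = 13

A + B = {-7, -5, -2, 0, 2, 4, 7, 9, 10, 12, 13, 18, 21}


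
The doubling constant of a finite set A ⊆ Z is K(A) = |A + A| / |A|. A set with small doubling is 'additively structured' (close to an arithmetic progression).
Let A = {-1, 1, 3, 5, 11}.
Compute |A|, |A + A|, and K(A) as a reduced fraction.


|A| = 5.
Compute A + A by enumerating all 25 pairs.
A + A = {-2, 0, 2, 4, 6, 8, 10, 12, 14, 16, 22}, so |A + A| = 11.
K = |A + A| / |A| = 11/5 (already in lowest terms) ≈ 2.2000.
Reference: AP of size 5 gives K = 9/5 ≈ 1.8000; a fully generic set of size 5 gives K ≈ 3.0000.

|A| = 5, |A + A| = 11, K = 11/5.


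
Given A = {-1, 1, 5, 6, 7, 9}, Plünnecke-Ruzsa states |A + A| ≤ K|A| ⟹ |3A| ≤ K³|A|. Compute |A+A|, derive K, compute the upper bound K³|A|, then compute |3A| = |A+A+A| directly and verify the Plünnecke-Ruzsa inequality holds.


|A| = 6.
Step 1: Compute A + A by enumerating all 36 pairs.
A + A = {-2, 0, 2, 4, 5, 6, 7, 8, 10, 11, 12, 13, 14, 15, 16, 18}, so |A + A| = 16.
Step 2: Doubling constant K = |A + A|/|A| = 16/6 = 16/6 ≈ 2.6667.
Step 3: Plünnecke-Ruzsa gives |3A| ≤ K³·|A| = (2.6667)³ · 6 ≈ 113.7778.
Step 4: Compute 3A = A + A + A directly by enumerating all triples (a,b,c) ∈ A³; |3A| = 27.
Step 5: Check 27 ≤ 113.7778? Yes ✓.

K = 16/6, Plünnecke-Ruzsa bound K³|A| ≈ 113.7778, |3A| = 27, inequality holds.


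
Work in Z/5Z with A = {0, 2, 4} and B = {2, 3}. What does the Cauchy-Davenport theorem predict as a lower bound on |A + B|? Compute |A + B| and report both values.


Cauchy-Davenport: |A + B| ≥ min(p, |A| + |B| - 1) for A, B nonempty in Z/pZ.
|A| = 3, |B| = 2, p = 5.
CD lower bound = min(5, 3 + 2 - 1) = min(5, 4) = 4.
Compute A + B mod 5 directly:
a = 0: 0+2=2, 0+3=3
a = 2: 2+2=4, 2+3=0
a = 4: 4+2=1, 4+3=2
A + B = {0, 1, 2, 3, 4}, so |A + B| = 5.
Verify: 5 ≥ 4? Yes ✓.

CD lower bound = 4, actual |A + B| = 5.


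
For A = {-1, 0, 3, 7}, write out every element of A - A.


A - A = {a - a' : a, a' ∈ A}.
Compute a - a' for each ordered pair (a, a'):
a = -1: -1--1=0, -1-0=-1, -1-3=-4, -1-7=-8
a = 0: 0--1=1, 0-0=0, 0-3=-3, 0-7=-7
a = 3: 3--1=4, 3-0=3, 3-3=0, 3-7=-4
a = 7: 7--1=8, 7-0=7, 7-3=4, 7-7=0
Collecting distinct values (and noting 0 appears from a-a):
A - A = {-8, -7, -4, -3, -1, 0, 1, 3, 4, 7, 8}
|A - A| = 11

A - A = {-8, -7, -4, -3, -1, 0, 1, 3, 4, 7, 8}


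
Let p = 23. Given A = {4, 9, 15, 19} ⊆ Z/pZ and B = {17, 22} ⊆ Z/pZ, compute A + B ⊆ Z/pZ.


Work in Z/23Z: reduce every sum a + b modulo 23.
Enumerate all 8 pairs:
a = 4: 4+17=21, 4+22=3
a = 9: 9+17=3, 9+22=8
a = 15: 15+17=9, 15+22=14
a = 19: 19+17=13, 19+22=18
Distinct residues collected: {3, 8, 9, 13, 14, 18, 21}
|A + B| = 7 (out of 23 total residues).

A + B = {3, 8, 9, 13, 14, 18, 21}


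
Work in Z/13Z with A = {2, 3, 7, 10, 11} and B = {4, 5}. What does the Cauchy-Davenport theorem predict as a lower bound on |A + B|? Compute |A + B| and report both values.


Cauchy-Davenport: |A + B| ≥ min(p, |A| + |B| - 1) for A, B nonempty in Z/pZ.
|A| = 5, |B| = 2, p = 13.
CD lower bound = min(13, 5 + 2 - 1) = min(13, 6) = 6.
Compute A + B mod 13 directly:
a = 2: 2+4=6, 2+5=7
a = 3: 3+4=7, 3+5=8
a = 7: 7+4=11, 7+5=12
a = 10: 10+4=1, 10+5=2
a = 11: 11+4=2, 11+5=3
A + B = {1, 2, 3, 6, 7, 8, 11, 12}, so |A + B| = 8.
Verify: 8 ≥ 6? Yes ✓.

CD lower bound = 6, actual |A + B| = 8.


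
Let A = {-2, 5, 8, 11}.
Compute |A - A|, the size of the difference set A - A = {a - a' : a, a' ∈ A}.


A - A = {a - a' : a, a' ∈ A}; |A| = 4.
Bounds: 2|A|-1 ≤ |A - A| ≤ |A|² - |A| + 1, i.e. 7 ≤ |A - A| ≤ 13.
Note: 0 ∈ A - A always (from a - a). The set is symmetric: if d ∈ A - A then -d ∈ A - A.
Enumerate nonzero differences d = a - a' with a > a' (then include -d):
Positive differences: {3, 6, 7, 10, 13}
Full difference set: {0} ∪ (positive diffs) ∪ (negative diffs).
|A - A| = 1 + 2·5 = 11 (matches direct enumeration: 11).

|A - A| = 11


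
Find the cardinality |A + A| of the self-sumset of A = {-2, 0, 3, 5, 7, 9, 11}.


A + A = {a + a' : a, a' ∈ A}; |A| = 7.
General bounds: 2|A| - 1 ≤ |A + A| ≤ |A|(|A|+1)/2, i.e. 13 ≤ |A + A| ≤ 28.
Lower bound 2|A|-1 is attained iff A is an arithmetic progression.
Enumerate sums a + a' for a ≤ a' (symmetric, so this suffices):
a = -2: -2+-2=-4, -2+0=-2, -2+3=1, -2+5=3, -2+7=5, -2+9=7, -2+11=9
a = 0: 0+0=0, 0+3=3, 0+5=5, 0+7=7, 0+9=9, 0+11=11
a = 3: 3+3=6, 3+5=8, 3+7=10, 3+9=12, 3+11=14
a = 5: 5+5=10, 5+7=12, 5+9=14, 5+11=16
a = 7: 7+7=14, 7+9=16, 7+11=18
a = 9: 9+9=18, 9+11=20
a = 11: 11+11=22
Distinct sums: {-4, -2, 0, 1, 3, 5, 6, 7, 8, 9, 10, 11, 12, 14, 16, 18, 20, 22}
|A + A| = 18

|A + A| = 18


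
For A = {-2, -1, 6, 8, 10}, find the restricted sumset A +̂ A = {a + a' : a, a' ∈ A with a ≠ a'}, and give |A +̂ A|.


Restricted sumset: A +̂ A = {a + a' : a ∈ A, a' ∈ A, a ≠ a'}.
Equivalently, take A + A and drop any sum 2a that is achievable ONLY as a + a for a ∈ A (i.e. sums representable only with equal summands).
Enumerate pairs (a, a') with a < a' (symmetric, so each unordered pair gives one sum; this covers all a ≠ a'):
  -2 + -1 = -3
  -2 + 6 = 4
  -2 + 8 = 6
  -2 + 10 = 8
  -1 + 6 = 5
  -1 + 8 = 7
  -1 + 10 = 9
  6 + 8 = 14
  6 + 10 = 16
  8 + 10 = 18
Collected distinct sums: {-3, 4, 5, 6, 7, 8, 9, 14, 16, 18}
|A +̂ A| = 10
(Reference bound: |A +̂ A| ≥ 2|A| - 3 for |A| ≥ 2, with |A| = 5 giving ≥ 7.)

|A +̂ A| = 10


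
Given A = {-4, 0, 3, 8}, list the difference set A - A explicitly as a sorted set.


A - A = {a - a' : a, a' ∈ A}.
Compute a - a' for each ordered pair (a, a'):
a = -4: -4--4=0, -4-0=-4, -4-3=-7, -4-8=-12
a = 0: 0--4=4, 0-0=0, 0-3=-3, 0-8=-8
a = 3: 3--4=7, 3-0=3, 3-3=0, 3-8=-5
a = 8: 8--4=12, 8-0=8, 8-3=5, 8-8=0
Collecting distinct values (and noting 0 appears from a-a):
A - A = {-12, -8, -7, -5, -4, -3, 0, 3, 4, 5, 7, 8, 12}
|A - A| = 13

A - A = {-12, -8, -7, -5, -4, -3, 0, 3, 4, 5, 7, 8, 12}


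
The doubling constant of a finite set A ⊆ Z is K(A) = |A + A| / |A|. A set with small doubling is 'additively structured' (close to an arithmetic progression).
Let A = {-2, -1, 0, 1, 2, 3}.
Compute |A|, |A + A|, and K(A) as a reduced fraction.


|A| = 6.
Compute A + A by enumerating all 36 pairs.
A + A = {-4, -3, -2, -1, 0, 1, 2, 3, 4, 5, 6}, so |A + A| = 11.
K = |A + A| / |A| = 11/6 (already in lowest terms) ≈ 1.8333.
Reference: AP of size 6 gives K = 11/6 ≈ 1.8333; a fully generic set of size 6 gives K ≈ 3.5000.

|A| = 6, |A + A| = 11, K = 11/6.


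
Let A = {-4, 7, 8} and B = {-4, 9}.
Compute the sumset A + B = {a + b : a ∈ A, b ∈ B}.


A + B = {a + b : a ∈ A, b ∈ B}.
Enumerate all |A|·|B| = 3·2 = 6 pairs (a, b) and collect distinct sums.
a = -4: -4+-4=-8, -4+9=5
a = 7: 7+-4=3, 7+9=16
a = 8: 8+-4=4, 8+9=17
Collecting distinct sums: A + B = {-8, 3, 4, 5, 16, 17}
|A + B| = 6

A + B = {-8, 3, 4, 5, 16, 17}


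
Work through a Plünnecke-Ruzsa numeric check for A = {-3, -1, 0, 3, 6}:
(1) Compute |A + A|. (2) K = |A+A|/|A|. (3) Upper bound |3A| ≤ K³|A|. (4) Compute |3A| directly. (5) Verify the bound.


|A| = 5.
Step 1: Compute A + A by enumerating all 25 pairs.
A + A = {-6, -4, -3, -2, -1, 0, 2, 3, 5, 6, 9, 12}, so |A + A| = 12.
Step 2: Doubling constant K = |A + A|/|A| = 12/5 = 12/5 ≈ 2.4000.
Step 3: Plünnecke-Ruzsa gives |3A| ≤ K³·|A| = (2.4000)³ · 5 ≈ 69.1200.
Step 4: Compute 3A = A + A + A directly by enumerating all triples (a,b,c) ∈ A³; |3A| = 21.
Step 5: Check 21 ≤ 69.1200? Yes ✓.

K = 12/5, Plünnecke-Ruzsa bound K³|A| ≈ 69.1200, |3A| = 21, inequality holds.


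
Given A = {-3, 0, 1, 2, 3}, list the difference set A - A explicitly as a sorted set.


A - A = {a - a' : a, a' ∈ A}.
Compute a - a' for each ordered pair (a, a'):
a = -3: -3--3=0, -3-0=-3, -3-1=-4, -3-2=-5, -3-3=-6
a = 0: 0--3=3, 0-0=0, 0-1=-1, 0-2=-2, 0-3=-3
a = 1: 1--3=4, 1-0=1, 1-1=0, 1-2=-1, 1-3=-2
a = 2: 2--3=5, 2-0=2, 2-1=1, 2-2=0, 2-3=-1
a = 3: 3--3=6, 3-0=3, 3-1=2, 3-2=1, 3-3=0
Collecting distinct values (and noting 0 appears from a-a):
A - A = {-6, -5, -4, -3, -2, -1, 0, 1, 2, 3, 4, 5, 6}
|A - A| = 13

A - A = {-6, -5, -4, -3, -2, -1, 0, 1, 2, 3, 4, 5, 6}


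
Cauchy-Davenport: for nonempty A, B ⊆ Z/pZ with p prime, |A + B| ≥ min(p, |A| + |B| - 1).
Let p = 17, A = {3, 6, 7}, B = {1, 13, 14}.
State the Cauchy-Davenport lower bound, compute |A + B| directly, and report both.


Cauchy-Davenport: |A + B| ≥ min(p, |A| + |B| - 1) for A, B nonempty in Z/pZ.
|A| = 3, |B| = 3, p = 17.
CD lower bound = min(17, 3 + 3 - 1) = min(17, 5) = 5.
Compute A + B mod 17 directly:
a = 3: 3+1=4, 3+13=16, 3+14=0
a = 6: 6+1=7, 6+13=2, 6+14=3
a = 7: 7+1=8, 7+13=3, 7+14=4
A + B = {0, 2, 3, 4, 7, 8, 16}, so |A + B| = 7.
Verify: 7 ≥ 5? Yes ✓.

CD lower bound = 5, actual |A + B| = 7.


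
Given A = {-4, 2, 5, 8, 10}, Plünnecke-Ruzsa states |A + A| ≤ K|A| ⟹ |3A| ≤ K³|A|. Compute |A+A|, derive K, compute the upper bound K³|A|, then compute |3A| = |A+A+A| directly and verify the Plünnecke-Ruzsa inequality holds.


|A| = 5.
Step 1: Compute A + A by enumerating all 25 pairs.
A + A = {-8, -2, 1, 4, 6, 7, 10, 12, 13, 15, 16, 18, 20}, so |A + A| = 13.
Step 2: Doubling constant K = |A + A|/|A| = 13/5 = 13/5 ≈ 2.6000.
Step 3: Plünnecke-Ruzsa gives |3A| ≤ K³·|A| = (2.6000)³ · 5 ≈ 87.8800.
Step 4: Compute 3A = A + A + A directly by enumerating all triples (a,b,c) ∈ A³; |3A| = 25.
Step 5: Check 25 ≤ 87.8800? Yes ✓.

K = 13/5, Plünnecke-Ruzsa bound K³|A| ≈ 87.8800, |3A| = 25, inequality holds.


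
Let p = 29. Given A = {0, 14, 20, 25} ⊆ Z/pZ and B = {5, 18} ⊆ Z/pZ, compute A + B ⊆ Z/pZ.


Work in Z/29Z: reduce every sum a + b modulo 29.
Enumerate all 8 pairs:
a = 0: 0+5=5, 0+18=18
a = 14: 14+5=19, 14+18=3
a = 20: 20+5=25, 20+18=9
a = 25: 25+5=1, 25+18=14
Distinct residues collected: {1, 3, 5, 9, 14, 18, 19, 25}
|A + B| = 8 (out of 29 total residues).

A + B = {1, 3, 5, 9, 14, 18, 19, 25}


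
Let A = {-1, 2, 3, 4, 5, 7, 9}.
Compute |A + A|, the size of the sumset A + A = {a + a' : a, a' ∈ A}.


A + A = {a + a' : a, a' ∈ A}; |A| = 7.
General bounds: 2|A| - 1 ≤ |A + A| ≤ |A|(|A|+1)/2, i.e. 13 ≤ |A + A| ≤ 28.
Lower bound 2|A|-1 is attained iff A is an arithmetic progression.
Enumerate sums a + a' for a ≤ a' (symmetric, so this suffices):
a = -1: -1+-1=-2, -1+2=1, -1+3=2, -1+4=3, -1+5=4, -1+7=6, -1+9=8
a = 2: 2+2=4, 2+3=5, 2+4=6, 2+5=7, 2+7=9, 2+9=11
a = 3: 3+3=6, 3+4=7, 3+5=8, 3+7=10, 3+9=12
a = 4: 4+4=8, 4+5=9, 4+7=11, 4+9=13
a = 5: 5+5=10, 5+7=12, 5+9=14
a = 7: 7+7=14, 7+9=16
a = 9: 9+9=18
Distinct sums: {-2, 1, 2, 3, 4, 5, 6, 7, 8, 9, 10, 11, 12, 13, 14, 16, 18}
|A + A| = 17

|A + A| = 17


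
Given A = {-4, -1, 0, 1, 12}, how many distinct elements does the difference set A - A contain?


A - A = {a - a' : a, a' ∈ A}; |A| = 5.
Bounds: 2|A|-1 ≤ |A - A| ≤ |A|² - |A| + 1, i.e. 9 ≤ |A - A| ≤ 21.
Note: 0 ∈ A - A always (from a - a). The set is symmetric: if d ∈ A - A then -d ∈ A - A.
Enumerate nonzero differences d = a - a' with a > a' (then include -d):
Positive differences: {1, 2, 3, 4, 5, 11, 12, 13, 16}
Full difference set: {0} ∪ (positive diffs) ∪ (negative diffs).
|A - A| = 1 + 2·9 = 19 (matches direct enumeration: 19).

|A - A| = 19


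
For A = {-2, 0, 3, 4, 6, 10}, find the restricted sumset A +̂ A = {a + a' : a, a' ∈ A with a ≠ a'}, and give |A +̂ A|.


Restricted sumset: A +̂ A = {a + a' : a ∈ A, a' ∈ A, a ≠ a'}.
Equivalently, take A + A and drop any sum 2a that is achievable ONLY as a + a for a ∈ A (i.e. sums representable only with equal summands).
Enumerate pairs (a, a') with a < a' (symmetric, so each unordered pair gives one sum; this covers all a ≠ a'):
  -2 + 0 = -2
  -2 + 3 = 1
  -2 + 4 = 2
  -2 + 6 = 4
  -2 + 10 = 8
  0 + 3 = 3
  0 + 4 = 4
  0 + 6 = 6
  0 + 10 = 10
  3 + 4 = 7
  3 + 6 = 9
  3 + 10 = 13
  4 + 6 = 10
  4 + 10 = 14
  6 + 10 = 16
Collected distinct sums: {-2, 1, 2, 3, 4, 6, 7, 8, 9, 10, 13, 14, 16}
|A +̂ A| = 13
(Reference bound: |A +̂ A| ≥ 2|A| - 3 for |A| ≥ 2, with |A| = 6 giving ≥ 9.)

|A +̂ A| = 13


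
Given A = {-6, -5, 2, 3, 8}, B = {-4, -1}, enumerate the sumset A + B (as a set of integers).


A + B = {a + b : a ∈ A, b ∈ B}.
Enumerate all |A|·|B| = 5·2 = 10 pairs (a, b) and collect distinct sums.
a = -6: -6+-4=-10, -6+-1=-7
a = -5: -5+-4=-9, -5+-1=-6
a = 2: 2+-4=-2, 2+-1=1
a = 3: 3+-4=-1, 3+-1=2
a = 8: 8+-4=4, 8+-1=7
Collecting distinct sums: A + B = {-10, -9, -7, -6, -2, -1, 1, 2, 4, 7}
|A + B| = 10

A + B = {-10, -9, -7, -6, -2, -1, 1, 2, 4, 7}


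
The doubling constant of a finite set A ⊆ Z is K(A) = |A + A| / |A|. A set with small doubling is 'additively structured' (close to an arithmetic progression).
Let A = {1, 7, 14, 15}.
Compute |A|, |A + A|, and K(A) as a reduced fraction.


|A| = 4.
Compute A + A by enumerating all 16 pairs.
A + A = {2, 8, 14, 15, 16, 21, 22, 28, 29, 30}, so |A + A| = 10.
K = |A + A| / |A| = 10/4 = 5/2 ≈ 2.5000.
Reference: AP of size 4 gives K = 7/4 ≈ 1.7500; a fully generic set of size 4 gives K ≈ 2.5000.

|A| = 4, |A + A| = 10, K = 10/4 = 5/2.


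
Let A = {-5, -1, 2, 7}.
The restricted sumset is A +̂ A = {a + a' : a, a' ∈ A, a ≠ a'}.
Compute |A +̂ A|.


Restricted sumset: A +̂ A = {a + a' : a ∈ A, a' ∈ A, a ≠ a'}.
Equivalently, take A + A and drop any sum 2a that is achievable ONLY as a + a for a ∈ A (i.e. sums representable only with equal summands).
Enumerate pairs (a, a') with a < a' (symmetric, so each unordered pair gives one sum; this covers all a ≠ a'):
  -5 + -1 = -6
  -5 + 2 = -3
  -5 + 7 = 2
  -1 + 2 = 1
  -1 + 7 = 6
  2 + 7 = 9
Collected distinct sums: {-6, -3, 1, 2, 6, 9}
|A +̂ A| = 6
(Reference bound: |A +̂ A| ≥ 2|A| - 3 for |A| ≥ 2, with |A| = 4 giving ≥ 5.)

|A +̂ A| = 6


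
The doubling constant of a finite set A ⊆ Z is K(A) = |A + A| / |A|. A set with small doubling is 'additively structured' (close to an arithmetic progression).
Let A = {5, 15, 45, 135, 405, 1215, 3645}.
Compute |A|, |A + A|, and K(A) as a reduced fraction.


|A| = 7.
Compute A + A by enumerating all 49 pairs.
A + A = {10, 20, 30, 50, 60, 90, 140, 150, 180, 270, 410, 420, 450, 540, 810, 1220, 1230, 1260, 1350, 1620, 2430, 3650, 3660, 3690, 3780, 4050, 4860, 7290}, so |A + A| = 28.
K = |A + A| / |A| = 28/7 = 4/1 ≈ 4.0000.
Reference: AP of size 7 gives K = 13/7 ≈ 1.8571; a fully generic set of size 7 gives K ≈ 4.0000.

|A| = 7, |A + A| = 28, K = 28/7 = 4/1.


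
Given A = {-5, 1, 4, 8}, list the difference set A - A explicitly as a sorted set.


A - A = {a - a' : a, a' ∈ A}.
Compute a - a' for each ordered pair (a, a'):
a = -5: -5--5=0, -5-1=-6, -5-4=-9, -5-8=-13
a = 1: 1--5=6, 1-1=0, 1-4=-3, 1-8=-7
a = 4: 4--5=9, 4-1=3, 4-4=0, 4-8=-4
a = 8: 8--5=13, 8-1=7, 8-4=4, 8-8=0
Collecting distinct values (and noting 0 appears from a-a):
A - A = {-13, -9, -7, -6, -4, -3, 0, 3, 4, 6, 7, 9, 13}
|A - A| = 13

A - A = {-13, -9, -7, -6, -4, -3, 0, 3, 4, 6, 7, 9, 13}


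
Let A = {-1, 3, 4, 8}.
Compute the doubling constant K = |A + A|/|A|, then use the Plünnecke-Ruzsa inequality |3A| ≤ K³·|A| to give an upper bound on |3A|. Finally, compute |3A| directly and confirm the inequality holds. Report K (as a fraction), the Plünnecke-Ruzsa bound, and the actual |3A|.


|A| = 4.
Step 1: Compute A + A by enumerating all 16 pairs.
A + A = {-2, 2, 3, 6, 7, 8, 11, 12, 16}, so |A + A| = 9.
Step 2: Doubling constant K = |A + A|/|A| = 9/4 = 9/4 ≈ 2.2500.
Step 3: Plünnecke-Ruzsa gives |3A| ≤ K³·|A| = (2.2500)³ · 4 ≈ 45.5625.
Step 4: Compute 3A = A + A + A directly by enumerating all triples (a,b,c) ∈ A³; |3A| = 16.
Step 5: Check 16 ≤ 45.5625? Yes ✓.

K = 9/4, Plünnecke-Ruzsa bound K³|A| ≈ 45.5625, |3A| = 16, inequality holds.


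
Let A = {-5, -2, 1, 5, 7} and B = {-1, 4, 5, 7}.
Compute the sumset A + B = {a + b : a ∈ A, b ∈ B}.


A + B = {a + b : a ∈ A, b ∈ B}.
Enumerate all |A|·|B| = 5·4 = 20 pairs (a, b) and collect distinct sums.
a = -5: -5+-1=-6, -5+4=-1, -5+5=0, -5+7=2
a = -2: -2+-1=-3, -2+4=2, -2+5=3, -2+7=5
a = 1: 1+-1=0, 1+4=5, 1+5=6, 1+7=8
a = 5: 5+-1=4, 5+4=9, 5+5=10, 5+7=12
a = 7: 7+-1=6, 7+4=11, 7+5=12, 7+7=14
Collecting distinct sums: A + B = {-6, -3, -1, 0, 2, 3, 4, 5, 6, 8, 9, 10, 11, 12, 14}
|A + B| = 15

A + B = {-6, -3, -1, 0, 2, 3, 4, 5, 6, 8, 9, 10, 11, 12, 14}


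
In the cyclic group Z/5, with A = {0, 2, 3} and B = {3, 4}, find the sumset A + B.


Work in Z/5Z: reduce every sum a + b modulo 5.
Enumerate all 6 pairs:
a = 0: 0+3=3, 0+4=4
a = 2: 2+3=0, 2+4=1
a = 3: 3+3=1, 3+4=2
Distinct residues collected: {0, 1, 2, 3, 4}
|A + B| = 5 (out of 5 total residues).

A + B = {0, 1, 2, 3, 4}


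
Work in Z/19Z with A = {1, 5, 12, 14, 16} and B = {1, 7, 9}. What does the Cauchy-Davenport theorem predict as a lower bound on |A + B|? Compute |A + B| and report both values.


Cauchy-Davenport: |A + B| ≥ min(p, |A| + |B| - 1) for A, B nonempty in Z/pZ.
|A| = 5, |B| = 3, p = 19.
CD lower bound = min(19, 5 + 3 - 1) = min(19, 7) = 7.
Compute A + B mod 19 directly:
a = 1: 1+1=2, 1+7=8, 1+9=10
a = 5: 5+1=6, 5+7=12, 5+9=14
a = 12: 12+1=13, 12+7=0, 12+9=2
a = 14: 14+1=15, 14+7=2, 14+9=4
a = 16: 16+1=17, 16+7=4, 16+9=6
A + B = {0, 2, 4, 6, 8, 10, 12, 13, 14, 15, 17}, so |A + B| = 11.
Verify: 11 ≥ 7? Yes ✓.

CD lower bound = 7, actual |A + B| = 11.


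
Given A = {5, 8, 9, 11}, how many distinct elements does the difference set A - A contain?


A - A = {a - a' : a, a' ∈ A}; |A| = 4.
Bounds: 2|A|-1 ≤ |A - A| ≤ |A|² - |A| + 1, i.e. 7 ≤ |A - A| ≤ 13.
Note: 0 ∈ A - A always (from a - a). The set is symmetric: if d ∈ A - A then -d ∈ A - A.
Enumerate nonzero differences d = a - a' with a > a' (then include -d):
Positive differences: {1, 2, 3, 4, 6}
Full difference set: {0} ∪ (positive diffs) ∪ (negative diffs).
|A - A| = 1 + 2·5 = 11 (matches direct enumeration: 11).

|A - A| = 11


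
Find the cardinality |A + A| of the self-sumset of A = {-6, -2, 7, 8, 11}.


A + A = {a + a' : a, a' ∈ A}; |A| = 5.
General bounds: 2|A| - 1 ≤ |A + A| ≤ |A|(|A|+1)/2, i.e. 9 ≤ |A + A| ≤ 15.
Lower bound 2|A|-1 is attained iff A is an arithmetic progression.
Enumerate sums a + a' for a ≤ a' (symmetric, so this suffices):
a = -6: -6+-6=-12, -6+-2=-8, -6+7=1, -6+8=2, -6+11=5
a = -2: -2+-2=-4, -2+7=5, -2+8=6, -2+11=9
a = 7: 7+7=14, 7+8=15, 7+11=18
a = 8: 8+8=16, 8+11=19
a = 11: 11+11=22
Distinct sums: {-12, -8, -4, 1, 2, 5, 6, 9, 14, 15, 16, 18, 19, 22}
|A + A| = 14

|A + A| = 14


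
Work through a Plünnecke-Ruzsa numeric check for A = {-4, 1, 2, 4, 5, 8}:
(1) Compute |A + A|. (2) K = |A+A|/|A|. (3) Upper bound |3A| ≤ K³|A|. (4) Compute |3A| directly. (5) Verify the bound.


|A| = 6.
Step 1: Compute A + A by enumerating all 36 pairs.
A + A = {-8, -3, -2, 0, 1, 2, 3, 4, 5, 6, 7, 8, 9, 10, 12, 13, 16}, so |A + A| = 17.
Step 2: Doubling constant K = |A + A|/|A| = 17/6 = 17/6 ≈ 2.8333.
Step 3: Plünnecke-Ruzsa gives |3A| ≤ K³·|A| = (2.8333)³ · 6 ≈ 136.4722.
Step 4: Compute 3A = A + A + A directly by enumerating all triples (a,b,c) ∈ A³; |3A| = 29.
Step 5: Check 29 ≤ 136.4722? Yes ✓.

K = 17/6, Plünnecke-Ruzsa bound K³|A| ≈ 136.4722, |3A| = 29, inequality holds.


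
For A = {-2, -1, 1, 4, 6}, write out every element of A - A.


A - A = {a - a' : a, a' ∈ A}.
Compute a - a' for each ordered pair (a, a'):
a = -2: -2--2=0, -2--1=-1, -2-1=-3, -2-4=-6, -2-6=-8
a = -1: -1--2=1, -1--1=0, -1-1=-2, -1-4=-5, -1-6=-7
a = 1: 1--2=3, 1--1=2, 1-1=0, 1-4=-3, 1-6=-5
a = 4: 4--2=6, 4--1=5, 4-1=3, 4-4=0, 4-6=-2
a = 6: 6--2=8, 6--1=7, 6-1=5, 6-4=2, 6-6=0
Collecting distinct values (and noting 0 appears from a-a):
A - A = {-8, -7, -6, -5, -3, -2, -1, 0, 1, 2, 3, 5, 6, 7, 8}
|A - A| = 15

A - A = {-8, -7, -6, -5, -3, -2, -1, 0, 1, 2, 3, 5, 6, 7, 8}


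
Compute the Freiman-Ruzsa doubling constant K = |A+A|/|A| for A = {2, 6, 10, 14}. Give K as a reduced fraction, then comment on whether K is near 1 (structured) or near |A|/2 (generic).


|A| = 4.
Compute A + A by enumerating all 16 pairs.
A + A = {4, 8, 12, 16, 20, 24, 28}, so |A + A| = 7.
K = |A + A| / |A| = 7/4 (already in lowest terms) ≈ 1.7500.
Reference: AP of size 4 gives K = 7/4 ≈ 1.7500; a fully generic set of size 4 gives K ≈ 2.5000.

|A| = 4, |A + A| = 7, K = 7/4.


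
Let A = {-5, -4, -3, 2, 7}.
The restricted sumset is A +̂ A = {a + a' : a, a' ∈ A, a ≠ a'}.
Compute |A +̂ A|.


Restricted sumset: A +̂ A = {a + a' : a ∈ A, a' ∈ A, a ≠ a'}.
Equivalently, take A + A and drop any sum 2a that is achievable ONLY as a + a for a ∈ A (i.e. sums representable only with equal summands).
Enumerate pairs (a, a') with a < a' (symmetric, so each unordered pair gives one sum; this covers all a ≠ a'):
  -5 + -4 = -9
  -5 + -3 = -8
  -5 + 2 = -3
  -5 + 7 = 2
  -4 + -3 = -7
  -4 + 2 = -2
  -4 + 7 = 3
  -3 + 2 = -1
  -3 + 7 = 4
  2 + 7 = 9
Collected distinct sums: {-9, -8, -7, -3, -2, -1, 2, 3, 4, 9}
|A +̂ A| = 10
(Reference bound: |A +̂ A| ≥ 2|A| - 3 for |A| ≥ 2, with |A| = 5 giving ≥ 7.)

|A +̂ A| = 10


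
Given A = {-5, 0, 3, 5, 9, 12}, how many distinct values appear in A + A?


A + A = {a + a' : a, a' ∈ A}; |A| = 6.
General bounds: 2|A| - 1 ≤ |A + A| ≤ |A|(|A|+1)/2, i.e. 11 ≤ |A + A| ≤ 21.
Lower bound 2|A|-1 is attained iff A is an arithmetic progression.
Enumerate sums a + a' for a ≤ a' (symmetric, so this suffices):
a = -5: -5+-5=-10, -5+0=-5, -5+3=-2, -5+5=0, -5+9=4, -5+12=7
a = 0: 0+0=0, 0+3=3, 0+5=5, 0+9=9, 0+12=12
a = 3: 3+3=6, 3+5=8, 3+9=12, 3+12=15
a = 5: 5+5=10, 5+9=14, 5+12=17
a = 9: 9+9=18, 9+12=21
a = 12: 12+12=24
Distinct sums: {-10, -5, -2, 0, 3, 4, 5, 6, 7, 8, 9, 10, 12, 14, 15, 17, 18, 21, 24}
|A + A| = 19

|A + A| = 19


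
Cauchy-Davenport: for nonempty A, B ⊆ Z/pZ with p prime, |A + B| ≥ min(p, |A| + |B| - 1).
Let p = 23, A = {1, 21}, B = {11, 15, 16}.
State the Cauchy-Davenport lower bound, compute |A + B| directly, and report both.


Cauchy-Davenport: |A + B| ≥ min(p, |A| + |B| - 1) for A, B nonempty in Z/pZ.
|A| = 2, |B| = 3, p = 23.
CD lower bound = min(23, 2 + 3 - 1) = min(23, 4) = 4.
Compute A + B mod 23 directly:
a = 1: 1+11=12, 1+15=16, 1+16=17
a = 21: 21+11=9, 21+15=13, 21+16=14
A + B = {9, 12, 13, 14, 16, 17}, so |A + B| = 6.
Verify: 6 ≥ 4? Yes ✓.

CD lower bound = 4, actual |A + B| = 6.
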